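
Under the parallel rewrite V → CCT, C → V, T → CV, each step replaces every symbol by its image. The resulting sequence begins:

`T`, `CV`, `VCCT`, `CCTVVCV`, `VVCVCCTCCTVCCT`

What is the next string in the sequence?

CCTCCTVCCTVVCVVVCVCCTVVCV

Applying the rule to each of the 14 symbols of VVCVCCTCCTVCCT gives the pieces CCT CCT V CCT V V CV V V CV CCT V V CV, which concatenate to the answer.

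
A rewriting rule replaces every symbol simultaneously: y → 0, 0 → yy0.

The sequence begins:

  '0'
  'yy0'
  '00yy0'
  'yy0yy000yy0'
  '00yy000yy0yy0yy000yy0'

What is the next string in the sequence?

Replace each of the 21 characters of 00yy000yy0yy0yy000yy0 in place — yy0 yy0 0 0 yy0 yy0 yy0 0 0 yy0 0 0 yy0 0 0 yy0 yy0 yy0 0 0 yy0 — and concatenate.

yy0yy000yy0yy0yy000yy000yy000yy0yy0yy000yy0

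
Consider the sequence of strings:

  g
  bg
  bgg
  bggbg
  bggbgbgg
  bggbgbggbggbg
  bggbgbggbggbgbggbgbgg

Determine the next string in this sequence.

Each term (from the third on) is the previous term followed by the one before it: term 3 = bg·g = bgg.
Continuing: bggbgbggbggbgbggbgbgg · bggbgbggbggbg gives term 8.

bggbgbggbggbgbggbgbggbggbgbggbggbg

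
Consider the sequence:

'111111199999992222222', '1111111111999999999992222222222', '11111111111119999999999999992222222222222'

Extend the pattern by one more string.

The n-th term is 3n+1 1's then 4n-1 9's then 3n+1 2's, where the shown terms are n = 2, 3, 4.
Setting n = 5 gives 16, 19, 16 characters in each block.

111111111111111199999999999999999992222222222222222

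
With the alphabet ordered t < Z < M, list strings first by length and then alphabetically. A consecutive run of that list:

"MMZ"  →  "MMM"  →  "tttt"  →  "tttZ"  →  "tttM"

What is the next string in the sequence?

The successor of tttM increments the rightmost position that isn't already M and resets every position after it to t.

ttZt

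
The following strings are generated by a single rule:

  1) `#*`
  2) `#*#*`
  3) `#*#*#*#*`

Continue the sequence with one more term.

s(k+1) = s(k)·s(k) — each term doubles the last.
One more doubling of #*#*#*#* gives the answer.

#*#*#*#*#*#*#*#*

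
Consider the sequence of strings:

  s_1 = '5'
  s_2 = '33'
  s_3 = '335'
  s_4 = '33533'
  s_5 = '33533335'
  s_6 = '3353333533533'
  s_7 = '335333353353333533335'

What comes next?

This is a Fibonacci-style word recurrence s(k) = s(k−1)·s(k−2): e.g. 33·5 = 335.
The next term joins 335333353353333533335 and 3353333533533.

3353333533533335333353353333533533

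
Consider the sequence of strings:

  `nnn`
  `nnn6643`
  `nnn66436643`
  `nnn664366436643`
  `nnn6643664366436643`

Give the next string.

The strings grow by a fixed suffix 6643 each time.
One more step from nnn6643664366436643 gives the answer.

nnn66436643664366436643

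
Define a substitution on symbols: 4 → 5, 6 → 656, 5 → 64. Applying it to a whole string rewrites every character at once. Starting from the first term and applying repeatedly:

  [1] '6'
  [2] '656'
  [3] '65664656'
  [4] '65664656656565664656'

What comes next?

Applying the rule to each of the 20 symbols of 65664656656565664656 gives the pieces 656 64 656 656 5 656 64 656 656 64 656 64 656 64 656 656 5 656 64 656, which concatenate to the answer.

65664656656565664656656646566465664656656565664656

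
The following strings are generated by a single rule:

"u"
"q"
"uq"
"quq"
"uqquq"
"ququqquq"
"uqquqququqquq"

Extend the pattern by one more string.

ququqququqquqququqquq

From term 3 onward, concatenate the second-to-last term with the last: u·q = uq, q·uq = quq, …
Continuing: ququqquq · uqquqququqquq gives term 8.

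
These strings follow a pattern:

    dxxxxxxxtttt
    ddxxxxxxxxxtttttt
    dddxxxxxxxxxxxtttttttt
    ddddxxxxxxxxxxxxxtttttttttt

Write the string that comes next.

The n-th term is n-1 d's then 2n+3 x's then 2n t's, where the shown terms are n = 2, 3, 4, 5.
At n = 6 the blocks have lengths 5, 15, 12.

dddddxxxxxxxxxxxxxxxtttttttttttt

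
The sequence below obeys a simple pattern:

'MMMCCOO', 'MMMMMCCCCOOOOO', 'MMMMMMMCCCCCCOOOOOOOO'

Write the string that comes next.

MMMMMMMMMCCCCCCCCOOOOOOOOOOO

Term n consists of 2n+1 M's, followed by 2n C's, followed by 3n-1 O's (n = 1, 2, …).
Setting n = 4 gives 9, 8, 11 characters in each block.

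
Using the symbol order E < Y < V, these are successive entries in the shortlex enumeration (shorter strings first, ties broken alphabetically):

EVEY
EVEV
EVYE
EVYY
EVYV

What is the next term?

The successor of EVYV increments the rightmost position that isn't already V and resets every position after it to E.

EVVE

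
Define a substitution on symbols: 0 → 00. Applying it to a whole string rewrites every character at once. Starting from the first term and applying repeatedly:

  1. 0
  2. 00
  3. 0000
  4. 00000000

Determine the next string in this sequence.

Rewriting each symbol of 00000000: 0→00, 0→00, 0→00, 0→00, 0→00, 0→00, 0→00, 0→00, which concatenates to 00 00 00 00 00 00 00 00.

0000000000000000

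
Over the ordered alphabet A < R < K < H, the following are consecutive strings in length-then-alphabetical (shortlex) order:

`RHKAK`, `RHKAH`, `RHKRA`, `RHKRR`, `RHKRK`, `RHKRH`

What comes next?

The successor of RHKRH increments the rightmost position that isn't already H and resets every position after it to A.

RHKKA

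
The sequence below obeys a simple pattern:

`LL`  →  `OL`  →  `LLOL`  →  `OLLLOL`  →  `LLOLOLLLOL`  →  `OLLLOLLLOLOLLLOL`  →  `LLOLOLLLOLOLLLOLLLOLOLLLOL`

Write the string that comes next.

This is a Fibonacci-style word recurrence s(k) = s(k−2)·s(k−1): e.g. LL·OL = LLOL.
So term 8 is OLLLOLLLOLOLLLOL·LLOLOLLLOLOLLLOLLLOLOLLLOL.

OLLLOLLLOLOLLLOLLLOLOLLLOLOLLLOLLLOLOLLLOL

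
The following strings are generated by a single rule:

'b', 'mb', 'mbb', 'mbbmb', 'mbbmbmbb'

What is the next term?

Each term (from the third on) is the previous term followed by the one before it: term 3 = mb·b = mbb.
The next term joins mbbmbmbb and mbbmb.

mbbmbmbbmbbmb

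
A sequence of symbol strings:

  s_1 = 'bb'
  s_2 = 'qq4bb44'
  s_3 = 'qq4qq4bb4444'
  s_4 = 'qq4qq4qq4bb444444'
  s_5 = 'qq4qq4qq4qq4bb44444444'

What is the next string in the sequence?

s(k+1) = qq4·s(k)·44, so each term gains qq4 as a prefix and 44 as a suffix.
So the next term is qq4·qq4qq4qq4qq4bb44444444·44.

qq4qq4qq4qq4qq4bb4444444444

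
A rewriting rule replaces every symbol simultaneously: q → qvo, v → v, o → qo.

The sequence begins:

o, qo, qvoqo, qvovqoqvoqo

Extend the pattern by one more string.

qvovqovqvoqoqvovqoqvoqo

Expanding qvovqoqvoqo: q→qvo, v→v, o→qo, v→v, q→qvo, o→qo, q→qvo, v→v, o→qo, q→qvo, o→qo. Concatenated: qvo v qo v qvo qo qvo v qo qvo qo.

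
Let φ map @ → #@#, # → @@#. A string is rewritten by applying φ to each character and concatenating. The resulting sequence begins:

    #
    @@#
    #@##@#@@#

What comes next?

@@##@#@@#@@##@#@@##@##@#@@#

Rewriting each symbol of #@##@#@@#: #→@@#, @→#@#, #→@@#, #→@@#, @→#@#, #→@@#, @→#@#, @→#@#, #→@@#, which concatenates to @@# #@# @@# @@# #@# @@# #@# #@# @@#.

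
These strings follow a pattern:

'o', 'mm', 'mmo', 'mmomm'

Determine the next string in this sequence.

mmommmmo

This is a Fibonacci-style word recurrence s(k) = s(k−1)·s(k−2): e.g. mm·o = mmo.
So term 5 is mmomm·mmo.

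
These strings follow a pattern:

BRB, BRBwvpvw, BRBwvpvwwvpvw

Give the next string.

The strings grow by a fixed suffix wvpvw each time.
So the next term is BRBwvpvwwvpvw·wvpvw.

BRBwvpvwwvpvwwvpvw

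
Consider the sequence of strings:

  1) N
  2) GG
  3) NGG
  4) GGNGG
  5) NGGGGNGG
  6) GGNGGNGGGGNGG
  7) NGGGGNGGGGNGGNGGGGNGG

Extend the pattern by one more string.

Each term (from the third on) is the two preceding terms concatenated in order: term 3 = N·GG = NGG.
Continuing: GGNGGNGGGGNGG · NGGGGNGGGGNGGNGGGGNGG gives term 8.

GGNGGNGGGGNGGNGGGGNGGGGNGGNGGGGNGG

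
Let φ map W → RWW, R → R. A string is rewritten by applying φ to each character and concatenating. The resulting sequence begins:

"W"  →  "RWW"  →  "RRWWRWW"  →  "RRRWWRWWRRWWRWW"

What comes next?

RRRRWWRWWRRWWRWWRRRWWRWWRRWWRWW

Replace each of the 15 characters of RRRWWRWWRRWWRWW in place — R R R RWW RWW R RWW RWW R R RWW RWW R RWW RWW — and concatenate.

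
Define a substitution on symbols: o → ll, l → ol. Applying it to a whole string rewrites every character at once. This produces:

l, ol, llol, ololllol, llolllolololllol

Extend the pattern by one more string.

ololllolololllolllolllolololllol

Applying the rule to each of the 16 symbols of llolllolololllol gives the pieces ol ol ll ol ol ol ll ol ll ol ll ol ol ol ll ol, which concatenate to the answer.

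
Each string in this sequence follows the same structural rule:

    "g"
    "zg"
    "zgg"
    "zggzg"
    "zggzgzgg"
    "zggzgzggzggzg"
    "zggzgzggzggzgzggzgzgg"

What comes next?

This is a Fibonacci-style word recurrence s(k) = s(k−1)·s(k−2): e.g. zg·g = zgg.
The next term joins zggzgzggzggzgzggzgzgg and zggzgzggzggzg.

zggzgzggzggzgzggzgzggzggzgzggzggzg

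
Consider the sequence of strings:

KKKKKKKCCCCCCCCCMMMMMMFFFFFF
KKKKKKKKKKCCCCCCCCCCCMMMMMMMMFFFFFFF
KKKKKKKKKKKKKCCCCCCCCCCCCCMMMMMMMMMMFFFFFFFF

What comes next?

Each string has the form K^{3n-2} C^{2n+3} M^{2n} F^{n+3}, where the shown terms are n = 3, 4, 5.
Setting n = 6 gives 16, 15, 12, 9 characters in each block.

KKKKKKKKKKKKKKKKCCCCCCCCCCCCCCCMMMMMMMMMMMMFFFFFFFFF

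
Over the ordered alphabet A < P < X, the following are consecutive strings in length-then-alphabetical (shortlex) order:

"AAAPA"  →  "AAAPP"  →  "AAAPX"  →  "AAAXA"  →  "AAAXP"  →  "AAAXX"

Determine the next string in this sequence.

AAPAA

Treat AAAXX as a base-3 numeral over the given alphabet and add one, carrying through any trailing X's.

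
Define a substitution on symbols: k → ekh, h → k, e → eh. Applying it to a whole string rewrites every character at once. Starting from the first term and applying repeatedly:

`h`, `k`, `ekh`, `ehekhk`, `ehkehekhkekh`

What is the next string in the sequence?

ehkekhehkehekhkekhehekhk

Expanding ehkehekhkekh: e→eh, h→k, k→ekh, e→eh, h→k, e→eh, k→ekh, h→k, k→ekh, e→eh, k→ekh, h→k. Concatenated: eh k ekh eh k eh ekh k ekh eh ekh k.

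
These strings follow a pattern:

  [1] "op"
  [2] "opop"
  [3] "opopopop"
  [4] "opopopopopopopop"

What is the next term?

Every step duplicates the string.
Doubling opopopopopopopop:

opopopopopopopopopopopopopopopop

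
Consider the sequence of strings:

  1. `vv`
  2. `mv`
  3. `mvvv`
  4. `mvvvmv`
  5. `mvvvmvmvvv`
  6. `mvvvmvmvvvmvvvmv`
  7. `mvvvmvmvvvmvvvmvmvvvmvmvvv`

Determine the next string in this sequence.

mvvvmvmvvvmvvvmvmvvvmvmvvvmvvvmvmvvvmvvvmv

From term 3 onward, concatenate the last term with the second-to-last: mv·vv = mvvv, mvvv·mv = mvvvmv, …
Continuing: mvvvmvmvvvmvvvmvmvvvmvmvvv · mvvvmvmvvvmvvvmv gives term 8.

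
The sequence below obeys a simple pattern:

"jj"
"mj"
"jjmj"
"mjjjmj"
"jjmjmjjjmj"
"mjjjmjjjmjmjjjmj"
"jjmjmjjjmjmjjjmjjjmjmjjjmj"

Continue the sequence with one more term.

mjjjmjjjmjmjjjmjjjmjmjjjmjmjjjmjjjmjmjjjmj

Each term (from the third on) is the two preceding terms concatenated in order: term 3 = jj·mj = jjmj.
Continuing: mjjjmjjjmjmjjjmj · jjmjmjjjmjmjjjmjjjmjmjjjmj gives term 8.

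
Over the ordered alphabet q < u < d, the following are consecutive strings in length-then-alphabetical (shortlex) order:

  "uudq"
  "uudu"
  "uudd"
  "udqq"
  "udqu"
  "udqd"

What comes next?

Find the rightmost character of udqd below d, bump it to the next letter, and reset everything to its right to q.

uduq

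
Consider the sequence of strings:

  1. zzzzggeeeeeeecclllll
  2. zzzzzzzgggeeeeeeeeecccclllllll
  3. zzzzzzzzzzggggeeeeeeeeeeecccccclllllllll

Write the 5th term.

Each string has the form z^{3n-2} g^{n} e^{2n+3} c^{2n-2} l^{2n+1}, where the shown terms are n = 2, 3, 4.
At n = 6 the blocks have lengths 16, 6, 15, 10, 13.

zzzzzzzzzzzzzzzzggggggeeeeeeeeeeeeeeecccccccccclllllllllllll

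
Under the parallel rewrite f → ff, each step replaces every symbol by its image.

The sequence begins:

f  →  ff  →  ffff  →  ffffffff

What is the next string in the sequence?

ffffffffffffffff

Rewriting each symbol of ffffffff: f→ff, f→ff, f→ff, f→ff, f→ff, f→ff, f→ff, f→ff, which concatenates to ff ff ff ff ff ff ff ff.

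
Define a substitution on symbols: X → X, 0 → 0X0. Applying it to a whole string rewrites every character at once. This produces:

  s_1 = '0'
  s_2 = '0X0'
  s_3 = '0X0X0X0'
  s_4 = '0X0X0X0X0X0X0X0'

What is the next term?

Replace each of the 15 characters of 0X0X0X0X0X0X0X0 in place — 0X0 X 0X0 X 0X0 X 0X0 X 0X0 X 0X0 X 0X0 X 0X0 — and concatenate.

0X0X0X0X0X0X0X0X0X0X0X0X0X0X0X0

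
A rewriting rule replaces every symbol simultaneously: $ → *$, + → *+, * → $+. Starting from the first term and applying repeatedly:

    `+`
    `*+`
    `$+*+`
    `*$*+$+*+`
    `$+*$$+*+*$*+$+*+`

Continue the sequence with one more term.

φ($+*$$+*+*$*+$+*+) expands symbol-by-symbol to *$ *+ $+ *$ *$ *+ $+ *+ $+ *$ $+ *+ *$ *+ $+ *+; joining the 16 pieces gives the next term.

*$*+$+*$*$*+$+*+$+*$$+*+*$*+$+*+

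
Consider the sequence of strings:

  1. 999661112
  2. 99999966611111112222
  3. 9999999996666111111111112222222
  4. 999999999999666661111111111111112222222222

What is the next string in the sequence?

Term n consists of 3n 9's, followed by n+1 6's, followed by 4n-1 1's, followed by 3n-2 2's (n = 1, 2, …).
At n = 5 the blocks have lengths 15, 6, 19, 13.

99999999999999966666611111111111111111112222222222222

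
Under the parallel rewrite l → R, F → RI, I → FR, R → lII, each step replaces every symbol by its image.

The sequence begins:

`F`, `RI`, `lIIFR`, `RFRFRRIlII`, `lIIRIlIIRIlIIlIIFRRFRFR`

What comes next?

RFRFRlIIFRRFRFRlIIFRRFRFRRFRFRRIlIIlIIRIlIIRIlII

Replace each of the 23 characters of lIIRIlIIRIlIIlIIFRRFRFR in place — R FR FR lII FR R FR FR lII FR R FR FR R FR FR RI lII lII RI lII RI lII — and concatenate.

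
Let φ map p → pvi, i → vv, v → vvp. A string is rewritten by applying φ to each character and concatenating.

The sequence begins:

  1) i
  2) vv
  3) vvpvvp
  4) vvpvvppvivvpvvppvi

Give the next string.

Rewriting the 18 symbols of vvpvvppvivvpvvppvi one by one yields vvp vvp pvi vvp vvp pvi pvi vvp vv vvp vvp pvi vvp vvp pvi pvi vvp vv; concatenated:

vvpvvppvivvpvvppvipvivvpvvvvpvvppvivvpvvppvipvivvpvv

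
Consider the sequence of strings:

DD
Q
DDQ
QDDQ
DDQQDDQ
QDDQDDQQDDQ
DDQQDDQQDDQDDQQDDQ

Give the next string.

From term 3 onward, concatenate the second-to-last term with the last: DD·Q = DDQ, Q·DDQ = QDDQ, …
Continuing: QDDQDDQQDDQ · DDQQDDQQDDQDDQQDDQ gives term 8.

QDDQDDQQDDQDDQQDDQQDDQDDQQDDQ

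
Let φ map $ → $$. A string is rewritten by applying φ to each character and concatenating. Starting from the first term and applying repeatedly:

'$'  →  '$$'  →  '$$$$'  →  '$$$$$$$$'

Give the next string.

Rewriting each symbol of $$$$$$$$: $→$$, $→$$, $→$$, $→$$, $→$$, $→$$, $→$$, $→$$, which concatenates to $$ $$ $$ $$ $$ $$ $$ $$.

$$$$$$$$$$$$$$$$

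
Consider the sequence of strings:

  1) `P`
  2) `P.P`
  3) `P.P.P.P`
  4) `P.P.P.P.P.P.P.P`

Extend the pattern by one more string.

Every step duplicates the string with '.' between the halves.
One more doubling of P.P.P.P.P.P.P.P gives the answer.

P.P.P.P.P.P.P.P.P.P.P.P.P.P.P.P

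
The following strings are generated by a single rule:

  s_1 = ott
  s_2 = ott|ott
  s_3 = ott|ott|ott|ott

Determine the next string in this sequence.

Every step duplicates the string with '|' between the halves.
Doubling ott|ott|ott|ott with '|' between the halves:

ott|ott|ott|ott|ott|ott|ott|ott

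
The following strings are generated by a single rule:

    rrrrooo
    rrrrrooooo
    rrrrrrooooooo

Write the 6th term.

rrrrrrrrrooooooooooooo

Each string has the form r^{n+2} o^{2n-1}, where the shown terms are n = 2, 3, 4.
Setting n = 7 gives 9, 13 characters in each block.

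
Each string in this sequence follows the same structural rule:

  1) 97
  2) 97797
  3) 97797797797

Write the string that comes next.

Each string is two copies of the previous one joined by '7'.
So the next term is two copies of 97797797797 with '7' between the halves.

97797797797797797797797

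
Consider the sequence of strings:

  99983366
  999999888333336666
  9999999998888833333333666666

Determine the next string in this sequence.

The n-th term is 3n 9's then 2n-1 8's then 3n-1 3's then 2n 6's (n = 1, 2, …).
At n = 4 the blocks have lengths 12, 7, 11, 8.

99999999999988888883333333333366666666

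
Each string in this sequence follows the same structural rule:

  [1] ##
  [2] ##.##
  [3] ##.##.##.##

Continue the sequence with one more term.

##.##.##.##.##.##.##.##

Each string is two copies of the previous one joined by '.'.
So the next term is two copies of ##.##.##.## with '.' between the halves.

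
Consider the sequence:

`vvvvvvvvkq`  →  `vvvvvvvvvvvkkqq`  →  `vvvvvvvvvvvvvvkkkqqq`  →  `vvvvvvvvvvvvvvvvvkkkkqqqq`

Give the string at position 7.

Term n consists of 3n-1 v's, followed by n-2 k's, followed by n-2 q's, where the shown terms are n = 3, 4, 5, 6.
Setting n = 9 gives 26, 7, 7 characters in each block.

vvvvvvvvvvvvvvvvvvvvvvvvvvkkkkkkkqqqqqqq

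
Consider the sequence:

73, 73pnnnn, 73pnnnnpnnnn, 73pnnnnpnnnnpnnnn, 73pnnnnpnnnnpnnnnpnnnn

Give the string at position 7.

73pnnnnpnnnnpnnnnpnnnnpnnnnpnnnn

Each term is the previous one with pnnnn appended.
From 73pnnnnpnnnnpnnnnpnnnn, 2 further steps: 73pnnnnpnnnnpnnnnpnnnn → 73pnnnnpnnnnpnnnnpnnnnpnnnn → (answer).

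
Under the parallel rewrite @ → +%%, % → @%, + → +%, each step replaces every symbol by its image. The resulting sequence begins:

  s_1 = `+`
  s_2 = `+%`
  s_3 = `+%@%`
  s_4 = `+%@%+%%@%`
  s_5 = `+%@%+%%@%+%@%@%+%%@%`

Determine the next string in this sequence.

+%@%+%%@%+%@%@%+%%@%+%@%+%%@%+%%@%+%@%@%+%%@%

φ(+%@%+%%@%+%@%@%+%%@%) expands symbol-by-symbol to +% @% +%% @% +% @% @% +%% @% +% @% +%% @% +%% @% +% @% @% +%% @%; joining the 20 pieces gives the next term.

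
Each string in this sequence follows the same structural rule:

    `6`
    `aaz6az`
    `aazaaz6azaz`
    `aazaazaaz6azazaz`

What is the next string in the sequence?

s(k+1) = aaz·s(k)·az, so each term gains aaz as a prefix and az as a suffix.
One more step from aazaazaaz6azazaz gives the answer.

aazaazaazaaz6azazazaz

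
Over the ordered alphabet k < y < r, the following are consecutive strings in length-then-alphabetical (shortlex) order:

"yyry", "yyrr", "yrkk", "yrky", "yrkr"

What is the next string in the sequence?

yryk

Find the rightmost character of yrkr below r, bump it to the next letter, and reset everything to its right to k.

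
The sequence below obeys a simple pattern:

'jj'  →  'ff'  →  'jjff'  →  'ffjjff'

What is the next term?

Each term (from the third on) is the two preceding terms concatenated in order: term 3 = jj·ff = jjff.
The next term joins jjff and ffjjff.

jjffffjjff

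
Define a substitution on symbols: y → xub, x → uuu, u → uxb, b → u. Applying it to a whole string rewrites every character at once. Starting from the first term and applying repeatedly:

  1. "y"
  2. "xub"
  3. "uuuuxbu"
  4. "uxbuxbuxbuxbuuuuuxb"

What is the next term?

Replace each of the 19 characters of uxbuxbuxbuxbuuuuuxb in place — uxb uuu u uxb uuu u uxb uuu u uxb uuu u uxb uxb uxb uxb uxb uuu u — and concatenate.

uxbuuuuuxbuuuuuxbuuuuuxbuuuuuxbuxbuxbuxbuxbuuuu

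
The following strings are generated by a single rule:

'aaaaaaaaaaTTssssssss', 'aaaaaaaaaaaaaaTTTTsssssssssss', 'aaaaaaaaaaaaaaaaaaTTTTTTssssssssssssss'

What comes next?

The n-th term is 4n+2 a's then 2n-2 T's then 3n+2 s's, where the shown terms are n = 2, 3, 4.
For the next term, n = 5, so the run lengths are 22, 8, 17.

aaaaaaaaaaaaaaaaaaaaaaTTTTTTTTsssssssssssssssss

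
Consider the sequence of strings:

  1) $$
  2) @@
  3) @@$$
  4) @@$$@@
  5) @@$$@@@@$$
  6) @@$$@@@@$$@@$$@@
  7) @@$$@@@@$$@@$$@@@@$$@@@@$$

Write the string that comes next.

@@$$@@@@$$@@$$@@@@$$@@@@$$@@$$@@@@$$@@$$@@

Each term (from the third on) is the previous term followed by the one before it: term 3 = @@·$$ = @@$$.
So term 8 is @@$$@@@@$$@@$$@@@@$$@@@@$$·@@$$@@@@$$@@$$@@.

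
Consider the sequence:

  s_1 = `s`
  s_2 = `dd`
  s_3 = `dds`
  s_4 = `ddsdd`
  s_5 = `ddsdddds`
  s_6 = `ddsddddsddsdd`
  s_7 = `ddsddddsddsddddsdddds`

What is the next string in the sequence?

Each term (from the third on) is the previous term followed by the one before it: term 3 = dd·s = dds.
Continuing: ddsddddsddsddddsdddds · ddsddddsddsdd gives term 8.

ddsddddsddsddddsddddsddsddddsddsdd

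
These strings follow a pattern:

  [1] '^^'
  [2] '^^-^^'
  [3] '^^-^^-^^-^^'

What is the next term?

Each string is two copies of the previous one joined by '-'.
One more doubling of ^^-^^-^^-^^ gives the answer.

^^-^^-^^-^^-^^-^^-^^-^^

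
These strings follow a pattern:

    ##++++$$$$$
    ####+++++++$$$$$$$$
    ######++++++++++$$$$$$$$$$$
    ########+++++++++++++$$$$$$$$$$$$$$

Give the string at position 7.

##############++++++++++++++++++++++$$$$$$$$$$$$$$$$$$$$$$$

Reading off run lengths: # runs 2, 4, 6, 8; + runs 4, 7, 10, 13; $ runs 5, 8, 11, 14 — each is linear in n (n = 1, 2, …).
Setting n = 7 gives 14, 22, 23 characters in each block.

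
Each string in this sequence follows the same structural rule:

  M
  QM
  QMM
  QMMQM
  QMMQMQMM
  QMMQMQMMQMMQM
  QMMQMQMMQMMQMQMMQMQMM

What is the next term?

QMMQMQMMQMMQMQMMQMQMMQMMQMQMMQMMQM

From term 3 onward, concatenate the last term with the second-to-last: QM·M = QMM, QMM·QM = QMMQM, …
The next term joins QMMQMQMMQMMQMQMMQMQMM and QMMQMQMMQMMQM.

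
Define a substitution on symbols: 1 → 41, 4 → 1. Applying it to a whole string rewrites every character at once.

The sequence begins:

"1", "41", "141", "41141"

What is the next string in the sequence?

Rewriting each symbol of 41141: 4→1, 1→41, 1→41, 4→1, 1→41, which concatenates to 1 41 41 1 41.

14141141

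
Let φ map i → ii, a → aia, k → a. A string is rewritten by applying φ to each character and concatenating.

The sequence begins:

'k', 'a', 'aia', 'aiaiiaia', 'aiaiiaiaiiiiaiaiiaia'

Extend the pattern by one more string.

aiaiiaiaiiiiaiaiiaiaiiiiiiiiaiaiiaiaiiiiaiaiiaia

Applying the rule to each of the 20 symbols of aiaiiaiaiiiiaiaiiaia gives the pieces aia ii aia ii ii aia ii aia ii ii ii ii aia ii aia ii ii aia ii aia, which concatenate to the answer.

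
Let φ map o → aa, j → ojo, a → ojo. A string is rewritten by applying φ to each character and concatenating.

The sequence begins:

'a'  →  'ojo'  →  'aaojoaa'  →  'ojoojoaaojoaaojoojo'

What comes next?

Rewriting the 19 symbols of ojoojoaaojoaaojoojo one by one yields aa ojo aa aa ojo aa ojo ojo aa ojo aa ojo ojo aa ojo aa aa ojo aa; concatenated:

aaojoaaaaojoaaojoojoaaojoaaojoojoaaojoaaaaojoaa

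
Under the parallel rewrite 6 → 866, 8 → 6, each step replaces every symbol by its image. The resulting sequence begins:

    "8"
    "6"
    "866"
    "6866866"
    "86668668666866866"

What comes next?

Rewriting the 17 symbols of 86668668666866866 one by one yields 6 866 866 866 6 866 866 6 866 866 866 6 866 866 6 866 866; concatenated:

68668668666866866686686686668668666866866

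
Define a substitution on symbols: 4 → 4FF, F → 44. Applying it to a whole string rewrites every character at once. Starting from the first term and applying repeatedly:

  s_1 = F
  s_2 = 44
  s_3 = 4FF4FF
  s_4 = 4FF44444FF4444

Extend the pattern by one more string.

φ(4FF44444FF4444) expands symbol-by-symbol to 4FF 44 44 4FF 4FF 4FF 4FF 4FF 44 44 4FF 4FF 4FF 4FF; joining the 14 pieces gives the next term.

4FF44444FF4FF4FF4FF4FF44444FF4FF4FF4FF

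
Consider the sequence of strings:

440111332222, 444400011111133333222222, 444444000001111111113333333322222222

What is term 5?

444444444400000000011111111111111133333333333333222222222222

Term n consists of 2n 4's, followed by 2n-1 0's, followed by 3n 1's, followed by 3n-1 3's, followed by 2n+2 2's (n = 1, 2, …).
For term 5, n = 5, so the run lengths are 10, 9, 15, 14, 12.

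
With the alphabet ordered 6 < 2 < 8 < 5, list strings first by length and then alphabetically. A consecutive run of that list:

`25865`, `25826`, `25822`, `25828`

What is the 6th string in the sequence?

Continuing the enumeration 2 steps past 25828: 25828 → 25825 → (answer).

25886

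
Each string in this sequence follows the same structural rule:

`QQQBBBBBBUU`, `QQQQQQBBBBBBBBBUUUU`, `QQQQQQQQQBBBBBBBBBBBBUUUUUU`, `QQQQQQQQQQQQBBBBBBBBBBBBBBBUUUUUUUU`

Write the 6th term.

The n-th term is 3n Q's then 3n+3 B's then 2n U's (n = 1, 2, …).
At n = 6 the blocks have lengths 18, 21, 12.

QQQQQQQQQQQQQQQQQQBBBBBBBBBBBBBBBBBBBBBUUUUUUUUUUUU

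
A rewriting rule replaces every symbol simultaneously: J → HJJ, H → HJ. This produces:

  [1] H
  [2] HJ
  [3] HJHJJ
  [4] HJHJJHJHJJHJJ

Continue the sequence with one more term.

Applying the rule to each of the 13 symbols of HJHJJHJHJJHJJ gives the pieces HJ HJJ HJ HJJ HJJ HJ HJJ HJ HJJ HJJ HJ HJJ HJJ, which concatenate to the answer.

HJHJJHJHJJHJJHJHJJHJHJJHJJHJHJJHJJ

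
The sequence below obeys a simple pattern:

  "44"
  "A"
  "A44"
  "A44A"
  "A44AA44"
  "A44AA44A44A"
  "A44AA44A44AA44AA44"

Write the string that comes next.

A44AA44A44AA44AA44A44AA44A44A

This is a Fibonacci-style word recurrence s(k) = s(k−1)·s(k−2): e.g. A·44 = A44.
The next term joins A44AA44A44AA44AA44 and A44AA44A44A.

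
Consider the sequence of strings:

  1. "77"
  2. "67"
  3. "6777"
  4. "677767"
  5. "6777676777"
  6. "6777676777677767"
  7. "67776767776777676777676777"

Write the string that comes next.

From term 3 onward, concatenate the last term with the second-to-last: 67·77 = 6777, 6777·67 = 677767, …
Continuing: 67776767776777676777676777 · 6777676777677767 gives term 8.

677767677767776767776767776777676777677767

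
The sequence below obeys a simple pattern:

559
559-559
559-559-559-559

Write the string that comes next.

Every step duplicates the string with '-' between the halves.
One more doubling of 559-559-559-559 gives the answer.

559-559-559-559-559-559-559-559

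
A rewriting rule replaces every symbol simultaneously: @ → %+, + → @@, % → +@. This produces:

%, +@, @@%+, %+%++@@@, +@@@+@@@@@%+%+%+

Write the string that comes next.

@@%+%+%+@@%+%+%+%+%++@@@+@@@+@@@

φ(+@@@+@@@@@%+%+%+) expands symbol-by-symbol to @@ %+ %+ %+ @@ %+ %+ %+ %+ %+ +@ @@ +@ @@ +@ @@; joining the 16 pieces gives the next term.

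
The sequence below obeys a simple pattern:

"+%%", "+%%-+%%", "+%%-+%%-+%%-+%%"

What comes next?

+%%-+%%-+%%-+%%-+%%-+%%-+%%-+%%

s(k+1) = s(k)·-·s(k) — each term doubles the last with '-' between the halves.
One more doubling of +%%-+%%-+%%-+%% gives the answer.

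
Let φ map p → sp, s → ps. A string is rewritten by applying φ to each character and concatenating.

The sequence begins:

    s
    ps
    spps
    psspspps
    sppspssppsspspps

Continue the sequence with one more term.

φ(sppspssppsspspps) expands symbol-by-symbol to ps sp sp ps sp ps ps sp sp ps ps sp ps sp sp ps; joining the 16 pieces gives the next term.

psspsppssppspsspsppspssppsspspps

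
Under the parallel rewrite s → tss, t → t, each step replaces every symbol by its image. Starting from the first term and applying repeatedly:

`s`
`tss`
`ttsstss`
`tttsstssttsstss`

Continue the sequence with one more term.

φ(tttsstssttsstss) expands symbol-by-symbol to t t t tss tss t tss tss t t tss tss t tss tss; joining the 15 pieces gives the next term.

ttttsstssttsstsstttsstssttsstss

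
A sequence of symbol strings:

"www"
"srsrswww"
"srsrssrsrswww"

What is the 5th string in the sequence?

srsrssrsrssrsrssrsrswww

Each term is the previous one with srsrs prepended.
From srsrssrsrswww, 2 further steps: srsrssrsrswww → srsrssrsrssrsrswww → (answer).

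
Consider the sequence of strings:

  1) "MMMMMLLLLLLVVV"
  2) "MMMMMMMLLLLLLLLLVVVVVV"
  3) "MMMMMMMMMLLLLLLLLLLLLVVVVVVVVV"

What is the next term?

Reading off run lengths: M runs 5, 7, 9; L runs 6, 9, 12; V runs 3, 6, 9 — each is linear in n (n = 1, 2, …).
At n = 4 the blocks have lengths 11, 15, 12.

MMMMMMMMMMMLLLLLLLLLLLLLLLVVVVVVVVVVVV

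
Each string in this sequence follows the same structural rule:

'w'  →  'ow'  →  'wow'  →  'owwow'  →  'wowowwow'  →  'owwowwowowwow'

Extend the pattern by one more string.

This is a Fibonacci-style word recurrence s(k) = s(k−2)·s(k−1): e.g. w·ow = wow.
The next term joins wowowwow and owwowwowowwow.

wowowwowowwowwowowwow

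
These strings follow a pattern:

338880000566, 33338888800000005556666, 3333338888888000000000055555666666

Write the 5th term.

33333333338888888888800000000000000005555555556666666666

Each string has the form 3^{2n} 8^{2n+1} 0^{3n+1} 5^{2n-1} 6^{2n} (n = 1, 2, …).
Setting n = 5 gives 10, 11, 16, 9, 10 characters in each block.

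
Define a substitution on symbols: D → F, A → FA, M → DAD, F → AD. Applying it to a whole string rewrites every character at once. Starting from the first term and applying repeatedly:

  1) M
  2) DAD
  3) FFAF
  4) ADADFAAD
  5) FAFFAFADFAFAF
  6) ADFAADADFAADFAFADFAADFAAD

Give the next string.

FAFADFAFAFFAFADFAFAFADFAADFAFADFAFAFADFAFAF

Applying the rule to each of the 25 symbols of ADFAADADFAADFAFADFAADFAAD gives the pieces FA F AD FA FA F FA F AD FA FA F AD FA AD FA F AD FA FA F AD FA FA F, which concatenate to the answer.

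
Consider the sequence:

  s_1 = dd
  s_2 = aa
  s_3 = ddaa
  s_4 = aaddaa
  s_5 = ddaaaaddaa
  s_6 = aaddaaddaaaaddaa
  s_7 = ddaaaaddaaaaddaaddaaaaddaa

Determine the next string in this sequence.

aaddaaddaaaaddaaddaaaaddaaaaddaaddaaaaddaa

This is a Fibonacci-style word recurrence s(k) = s(k−2)·s(k−1): e.g. dd·aa = ddaa.
So term 8 is aaddaaddaaaaddaa·ddaaaaddaaaaddaaddaaaaddaa.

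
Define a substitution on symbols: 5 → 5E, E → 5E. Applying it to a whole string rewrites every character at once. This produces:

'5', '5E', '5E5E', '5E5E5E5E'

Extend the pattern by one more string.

Rewriting each symbol of 5E5E5E5E: 5→5E, E→5E, 5→5E, E→5E, 5→5E, E→5E, 5→5E, E→5E, which concatenates to 5E 5E 5E 5E 5E 5E 5E 5E.

5E5E5E5E5E5E5E5E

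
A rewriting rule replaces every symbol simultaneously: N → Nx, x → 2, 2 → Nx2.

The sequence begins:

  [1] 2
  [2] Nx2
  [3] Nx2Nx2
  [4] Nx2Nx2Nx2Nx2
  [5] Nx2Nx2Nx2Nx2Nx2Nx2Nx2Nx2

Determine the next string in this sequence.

Nx2Nx2Nx2Nx2Nx2Nx2Nx2Nx2Nx2Nx2Nx2Nx2Nx2Nx2Nx2Nx2

Applying the rule to each of the 24 symbols of Nx2Nx2Nx2Nx2Nx2Nx2Nx2Nx2 gives the pieces Nx 2 Nx2 Nx 2 Nx2 Nx 2 Nx2 Nx 2 Nx2 Nx 2 Nx2 Nx 2 Nx2 Nx 2 Nx2 Nx 2 Nx2, which concatenate to the answer.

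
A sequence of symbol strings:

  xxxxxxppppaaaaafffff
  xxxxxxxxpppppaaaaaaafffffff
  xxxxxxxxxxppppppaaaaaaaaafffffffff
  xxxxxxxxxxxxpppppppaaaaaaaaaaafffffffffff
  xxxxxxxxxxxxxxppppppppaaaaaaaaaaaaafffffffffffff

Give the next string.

xxxxxxxxxxxxxxxxpppppppppaaaaaaaaaaaaaaafffffffffffffff

Each string has the form x^{2n} p^{n+1} a^{2n-1} f^{2n-1}, where the shown terms are n = 3, 4, 5, 6, 7.
Setting n = 8 gives 16, 9, 15, 15 characters in each block.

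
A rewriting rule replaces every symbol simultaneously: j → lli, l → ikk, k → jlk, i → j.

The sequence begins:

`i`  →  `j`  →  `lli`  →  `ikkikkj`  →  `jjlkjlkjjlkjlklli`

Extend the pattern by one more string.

φ(jjlkjlkjjlkjlklli) expands symbol-by-symbol to lli lli ikk jlk lli ikk jlk lli lli ikk jlk lli ikk jlk ikk ikk j; joining the 17 pieces gives the next term.

llilliikkjlklliikkjlkllilliikkjlklliikkjlkikkikkj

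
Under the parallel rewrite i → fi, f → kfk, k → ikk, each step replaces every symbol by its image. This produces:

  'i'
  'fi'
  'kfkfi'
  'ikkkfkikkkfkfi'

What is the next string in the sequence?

Rewriting the 14 symbols of ikkkfkikkkfkfi one by one yields fi ikk ikk ikk kfk ikk fi ikk ikk ikk kfk ikk kfk fi; concatenated:

fiikkikkikkkfkikkfiikkikkikkkfkikkkfkfi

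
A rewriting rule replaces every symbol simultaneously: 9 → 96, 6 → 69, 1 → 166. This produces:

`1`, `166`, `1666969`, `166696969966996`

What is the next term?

Applying the rule to each of the 15 symbols of 166696969966996 gives the pieces 166 69 69 69 96 69 96 69 96 96 69 69 96 96 69, which concatenate to the answer.

1666969699669966996966969969669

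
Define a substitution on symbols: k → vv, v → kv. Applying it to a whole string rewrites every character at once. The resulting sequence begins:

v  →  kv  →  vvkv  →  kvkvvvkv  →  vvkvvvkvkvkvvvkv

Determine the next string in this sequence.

Rewriting the 16 symbols of vvkvvvkvkvkvvvkv one by one yields kv kv vv kv kv kv vv kv vv kv vv kv kv kv vv kv; concatenated:

kvkvvvkvkvkvvvkvvvkvvvkvkvkvvvkv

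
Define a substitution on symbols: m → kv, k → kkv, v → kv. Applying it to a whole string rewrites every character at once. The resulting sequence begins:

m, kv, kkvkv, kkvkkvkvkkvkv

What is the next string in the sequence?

φ(kkvkkvkvkkvkv) expands symbol-by-symbol to kkv kkv kv kkv kkv kv kkv kv kkv kkv kv kkv kv; joining the 13 pieces gives the next term.

kkvkkvkvkkvkkvkvkkvkvkkvkkvkvkkvkv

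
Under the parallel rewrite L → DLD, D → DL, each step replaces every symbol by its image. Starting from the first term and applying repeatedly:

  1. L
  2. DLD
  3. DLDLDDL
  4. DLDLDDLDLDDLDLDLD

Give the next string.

DLDLDDLDLDDLDLDLDDLDLDDLDLDLDDLDLDDLDLDDL

Applying the rule to each of the 17 symbols of DLDLDDLDLDDLDLDLD gives the pieces DL DLD DL DLD DL DL DLD DL DLD DL DL DLD DL DLD DL DLD DL, which concatenate to the answer.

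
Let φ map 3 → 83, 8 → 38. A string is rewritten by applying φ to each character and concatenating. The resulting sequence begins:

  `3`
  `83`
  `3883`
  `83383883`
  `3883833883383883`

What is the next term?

Rewriting the 16 symbols of 3883833883383883 one by one yields 83 38 38 83 38 83 83 38 38 83 83 38 83 38 38 83; concatenated:

83383883388383383883833883383883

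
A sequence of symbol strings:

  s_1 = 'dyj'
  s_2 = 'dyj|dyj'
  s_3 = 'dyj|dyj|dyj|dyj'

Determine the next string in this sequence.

dyj|dyj|dyj|dyj|dyj|dyj|dyj|dyj

s(k+1) = s(k)·|·s(k) — each term doubles the last with '|' between the halves.
So the next term is two copies of dyj|dyj|dyj|dyj with '|' between the halves.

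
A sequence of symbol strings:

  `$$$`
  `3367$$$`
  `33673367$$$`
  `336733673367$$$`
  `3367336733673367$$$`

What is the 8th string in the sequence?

3367336733673367336733673367$$$

Every step adds 3367 at the front: s(k+1) = 3367·s(k).
From 3367336733673367$$$, 3 further steps: 3367336733673367$$$ → 33673367336733673367$$$ → 336733673367336733673367$$$ → (answer).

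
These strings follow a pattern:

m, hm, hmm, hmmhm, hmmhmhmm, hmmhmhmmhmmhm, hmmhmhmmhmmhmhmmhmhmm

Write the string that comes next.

hmmhmhmmhmmhmhmmhmhmmhmmhmhmmhmmhm

Each term (from the third on) is the previous term followed by the one before it: term 3 = hm·m = hmm.
So term 8 is hmmhmhmmhmmhmhmmhmhmm·hmmhmhmmhmmhm.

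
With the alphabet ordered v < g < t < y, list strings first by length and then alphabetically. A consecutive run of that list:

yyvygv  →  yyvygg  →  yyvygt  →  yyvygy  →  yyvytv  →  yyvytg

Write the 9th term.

Advancing 3 positions from yyvytg through yyvytg → yyvytt → yyvyty reaches term 9.

yyvyyv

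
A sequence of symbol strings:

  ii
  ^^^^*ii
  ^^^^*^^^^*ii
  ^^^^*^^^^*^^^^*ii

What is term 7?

^^^^*^^^^*^^^^*^^^^*^^^^*^^^^*ii

Each term is the previous one with ^^^^* prepended.
From ^^^^*^^^^*^^^^*ii, 3 further steps: ^^^^*^^^^*^^^^*ii → ^^^^*^^^^*^^^^*^^^^*ii → ^^^^*^^^^*^^^^*^^^^*^^^^*ii → (answer).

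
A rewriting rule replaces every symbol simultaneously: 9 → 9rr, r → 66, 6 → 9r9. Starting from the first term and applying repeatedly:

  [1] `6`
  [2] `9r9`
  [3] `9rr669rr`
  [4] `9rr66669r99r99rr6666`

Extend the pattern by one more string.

9rr66669r99r99r99r99rr669rr9rr669rr9rr66669r99r99r99r9

Applying the rule to each of the 20 symbols of 9rr66669r99r99rr6666 gives the pieces 9rr 66 66 9r9 9r9 9r9 9r9 9rr 66 9rr 9rr 66 9rr 9rr 66 66 9r9 9r9 9r9 9r9, which concatenate to the answer.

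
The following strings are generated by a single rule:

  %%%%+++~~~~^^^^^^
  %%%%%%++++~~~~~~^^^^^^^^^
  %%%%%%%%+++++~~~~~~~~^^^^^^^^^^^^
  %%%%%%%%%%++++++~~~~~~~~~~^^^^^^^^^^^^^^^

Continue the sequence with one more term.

Reading off run lengths: % runs 4, 6, 8, 10; + runs 3, 4, 5, 6; ~ runs 4, 6, 8, 10; ^ runs 6, 9, 12, 15 — each is linear in n, where the shown terms are n = 2, 3, 4, 5.
For the next term, n = 6, so the run lengths are 12, 7, 12, 18.

%%%%%%%%%%%%+++++++~~~~~~~~~~~~^^^^^^^^^^^^^^^^^^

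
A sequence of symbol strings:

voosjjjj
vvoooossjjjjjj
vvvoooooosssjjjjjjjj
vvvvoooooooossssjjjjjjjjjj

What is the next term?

Term n consists of n v's, followed by 2n o's, followed by n s's, followed by 2n+2 j's (n = 1, 2, …).
Setting n = 5 gives 5, 10, 5, 12 characters in each block.

vvvvvoooooooooosssssjjjjjjjjjjjj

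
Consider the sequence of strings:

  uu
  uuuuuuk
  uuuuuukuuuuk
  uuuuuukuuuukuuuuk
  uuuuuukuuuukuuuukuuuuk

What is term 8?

The strings grow by a fixed suffix uuuuk each time.
From uuuuuukuuuukuuuukuuuuk, 3 further steps: uuuuuukuuuukuuuukuuuuk → uuuuuukuuuukuuuukuuuukuuuuk → uuuuuukuuuukuuuukuuuukuuuukuuuuk → (answer).

uuuuuukuuuukuuuukuuuukuuuukuuuukuuuuk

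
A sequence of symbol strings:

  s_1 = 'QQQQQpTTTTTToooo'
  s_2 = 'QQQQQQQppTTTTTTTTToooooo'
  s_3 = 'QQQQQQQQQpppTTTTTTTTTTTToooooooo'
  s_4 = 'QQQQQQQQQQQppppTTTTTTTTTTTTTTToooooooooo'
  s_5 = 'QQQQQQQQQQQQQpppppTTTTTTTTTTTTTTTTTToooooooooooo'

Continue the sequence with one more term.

QQQQQQQQQQQQQQQppppppTTTTTTTTTTTTTTTTTTTTToooooooooooooo

Term n consists of 2n+1 Q's, followed by n-1 p's, followed by 3n T's, followed by 2n o's, where the shown terms are n = 2, 3, 4, 5, 6.
At n = 7 the blocks have lengths 15, 6, 21, 14.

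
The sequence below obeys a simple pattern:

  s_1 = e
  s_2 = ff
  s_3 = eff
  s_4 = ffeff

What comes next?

effffeff

From term 3 onward, concatenate the second-to-last term with the last: e·ff = eff, ff·eff = ffeff, …
The next term joins eff and ffeff.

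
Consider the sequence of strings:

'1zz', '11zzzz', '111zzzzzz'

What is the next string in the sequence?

1111zzzzzzzz

The n-th term is n 1's then 2n z's (n = 1, 2, …).
Setting n = 4 gives 4, 8 characters in each block.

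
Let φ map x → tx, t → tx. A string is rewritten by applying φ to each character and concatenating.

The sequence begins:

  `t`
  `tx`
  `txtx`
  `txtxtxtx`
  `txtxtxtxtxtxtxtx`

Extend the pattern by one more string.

φ(txtxtxtxtxtxtxtx) expands symbol-by-symbol to tx tx tx tx tx tx tx tx tx tx tx tx tx tx tx tx; joining the 16 pieces gives the next term.

txtxtxtxtxtxtxtxtxtxtxtxtxtxtxtx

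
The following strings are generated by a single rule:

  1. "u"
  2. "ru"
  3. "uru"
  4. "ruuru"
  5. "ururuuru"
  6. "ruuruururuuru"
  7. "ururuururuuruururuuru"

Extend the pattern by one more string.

This is a Fibonacci-style word recurrence s(k) = s(k−2)·s(k−1): e.g. u·ru = uru.
The next term joins ruuruururuuru and ururuururuuruururuuru.

ruuruururuuruururuururuuruururuuru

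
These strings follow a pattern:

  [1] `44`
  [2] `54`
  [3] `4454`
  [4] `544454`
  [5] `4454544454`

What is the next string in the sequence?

From term 3 onward, concatenate the second-to-last term with the last: 44·54 = 4454, 54·4454 = 544454, …
Continuing: 544454 · 4454544454 gives term 6.

5444544454544454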